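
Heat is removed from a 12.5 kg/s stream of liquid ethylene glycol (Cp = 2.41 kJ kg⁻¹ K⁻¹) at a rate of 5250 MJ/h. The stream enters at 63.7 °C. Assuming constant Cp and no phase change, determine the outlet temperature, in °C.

T_out = 15.3 °C

Q = 5250 MJ/h = 1458.3 kJ/s
ΔT = Q/(ṁ·Cp) = 1458.3/(12.5×2.41) = 48.409 K
T_out = 63.7 − 48.409 = 15.291 °C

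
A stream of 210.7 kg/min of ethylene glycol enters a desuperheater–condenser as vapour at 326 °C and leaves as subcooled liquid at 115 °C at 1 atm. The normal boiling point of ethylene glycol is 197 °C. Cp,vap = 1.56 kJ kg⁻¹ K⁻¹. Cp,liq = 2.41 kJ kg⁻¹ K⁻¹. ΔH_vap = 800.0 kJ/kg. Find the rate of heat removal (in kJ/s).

Q_c = 4210 kJ/s

vapour 326→197 °C: -201.24 kJ/kg
condensation at 197 °C: -800 kJ/kg
liquid 197→115 °C: -197.62 kJ/kg
Δh = -201.24 + -800 + -197.62 = -1198.9 kJ/kg
Q = ṁ·Δh = 210.7 kg/min × -1198.9 kJ/kg = -252600 kJ/min
|Q| = 4210 kW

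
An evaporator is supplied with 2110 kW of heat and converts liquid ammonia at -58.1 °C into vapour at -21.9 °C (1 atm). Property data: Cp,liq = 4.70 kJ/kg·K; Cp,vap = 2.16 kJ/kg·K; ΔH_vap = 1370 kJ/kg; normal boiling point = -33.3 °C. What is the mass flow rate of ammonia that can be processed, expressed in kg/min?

Δh = 4.70×(-33.3−-58.1) + 1370 + 2.16×(-21.9−-33.3) = 1511.2 kJ/kg
Q = 2110 kW = 2110 kJ/s = 126600 kJ/min
ṁ = Q/Δh = 126600 / 1511.2 = 83.775 kg/min

ṁ = 83.8 kg/min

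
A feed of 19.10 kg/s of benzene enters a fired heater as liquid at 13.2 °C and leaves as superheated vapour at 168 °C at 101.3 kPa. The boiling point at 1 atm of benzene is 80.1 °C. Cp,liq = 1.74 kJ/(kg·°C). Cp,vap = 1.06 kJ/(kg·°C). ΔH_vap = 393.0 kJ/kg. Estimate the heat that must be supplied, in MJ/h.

liquid 13.2→80.1 °C: 116.41 kJ/kg
vaporisation at 80.1 °C: 393 kJ/kg
vapour 80.1→168 °C: 93.174 kJ/kg
Δh = 116.41 + 393 + 93.174 = 602.58 kJ/kg
Q = ṁ·Δh = 19.10 kg/s × 602.58 kJ/kg = 11509 kJ/s
|Q| = 11509 kW = 41433 MJ/h

Q = 41400 MJ/h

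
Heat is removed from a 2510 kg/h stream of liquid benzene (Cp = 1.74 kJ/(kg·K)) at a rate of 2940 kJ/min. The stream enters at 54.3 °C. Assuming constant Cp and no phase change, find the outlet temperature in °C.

Q = 2940 kJ/min = 176400 kJ/h
ΔT = Q/(ṁ·Cp) = 176400/(2510×1.74) = 40.39 K
T_out = 54.3 − 40.39 = 13.91 °C

T_out = 13.9 °C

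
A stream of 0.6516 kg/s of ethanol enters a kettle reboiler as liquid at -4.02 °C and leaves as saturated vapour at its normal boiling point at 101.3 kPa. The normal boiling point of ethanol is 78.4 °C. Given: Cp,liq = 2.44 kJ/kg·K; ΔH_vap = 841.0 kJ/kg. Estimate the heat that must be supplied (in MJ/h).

liquid -4.02→78.4 °C: 201.1 kJ/kg
vaporisation at 78.4 °C: 841 kJ/kg
Δh = 201.1 + 841 = 1042.1 kJ/kg
Q = ṁ·Δh = 0.6516 kg/s × 1042.1 kJ/kg = 679.04 kJ/s
|Q| = 679.04 kW = 2444.5 MJ/h

Q = 2440 MJ/h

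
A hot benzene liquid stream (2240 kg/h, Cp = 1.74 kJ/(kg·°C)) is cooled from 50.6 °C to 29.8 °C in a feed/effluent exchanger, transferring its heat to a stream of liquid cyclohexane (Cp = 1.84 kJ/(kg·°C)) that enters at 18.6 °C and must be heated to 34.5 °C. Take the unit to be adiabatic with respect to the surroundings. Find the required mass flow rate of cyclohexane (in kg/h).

ṁ_c = 2770 kg/h

Heat released by hot stream: Q = 2240 × 1.74 × (50.6 − 29.8) = 81070 kJ/h
Energy balance on cold side (adiabatic exchanger): Q = ṁ_c·Cp_c·(T_c,out − T_c,in)
ṁ_c = 81070 / [1.84 × (34.5 − 18.6)] = 2771.1 kg/h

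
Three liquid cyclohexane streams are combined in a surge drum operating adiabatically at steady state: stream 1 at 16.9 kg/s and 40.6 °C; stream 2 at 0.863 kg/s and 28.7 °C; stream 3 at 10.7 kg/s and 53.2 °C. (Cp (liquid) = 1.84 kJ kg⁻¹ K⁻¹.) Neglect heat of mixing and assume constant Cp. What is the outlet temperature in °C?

No heat crosses the boundary, so H_out = H_in.
T_out = Σ ṁᵢCp,ᵢTᵢ / Σ ṁᵢCp,ᵢ
      = 2355.5 / 52.372 = 44.976 °C

T_out = 45.0 °C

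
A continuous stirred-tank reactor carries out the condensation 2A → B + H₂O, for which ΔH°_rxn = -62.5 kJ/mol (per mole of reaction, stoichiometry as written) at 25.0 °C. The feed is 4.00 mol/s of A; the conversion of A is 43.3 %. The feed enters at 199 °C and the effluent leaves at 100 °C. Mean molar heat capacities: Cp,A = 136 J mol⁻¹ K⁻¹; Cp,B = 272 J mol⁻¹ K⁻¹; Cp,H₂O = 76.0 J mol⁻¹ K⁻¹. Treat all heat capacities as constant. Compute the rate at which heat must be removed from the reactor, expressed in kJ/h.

Q_out = 371000 kJ/h

Extent of reaction ξ = 0.433 × 4.00 / 2 = 0.866 mol/s
Reaction term: ξ·ΔH°_rxn = 0.866 × -62.5 = -54.125 kJ/s
Sensible, feed 199→25 °C: -94.656 kJ/s
Outlet flows (mol/s): A 2.268, B 0.866, H₂O 0.866
Sensible, products 25→100 °C: 45.736 kJ/s
Q = ΔH = -103.04 kJ/s = -103.04 kW
Heat removed = 370960 kJ/h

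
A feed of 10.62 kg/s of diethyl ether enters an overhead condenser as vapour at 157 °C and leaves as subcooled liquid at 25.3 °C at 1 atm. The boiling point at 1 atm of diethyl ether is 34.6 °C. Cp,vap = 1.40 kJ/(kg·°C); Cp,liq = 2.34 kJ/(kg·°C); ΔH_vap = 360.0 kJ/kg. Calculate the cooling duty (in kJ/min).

Q_c = 352000 kJ/min

vapour 157→34.6 °C: -171.36 kJ/kg
condensation at 34.6 °C: -360 kJ/kg
liquid 34.6→25.3 °C: -21.762 kJ/kg
Δh = -171.36 + -360 + -21.762 = -553.12 kJ/kg
Q = ṁ·Δh = 10.62 kg/s × -553.12 kJ/kg = -5874.2 kJ/s
|Q| = 5874.2 kW = 352450 kJ/min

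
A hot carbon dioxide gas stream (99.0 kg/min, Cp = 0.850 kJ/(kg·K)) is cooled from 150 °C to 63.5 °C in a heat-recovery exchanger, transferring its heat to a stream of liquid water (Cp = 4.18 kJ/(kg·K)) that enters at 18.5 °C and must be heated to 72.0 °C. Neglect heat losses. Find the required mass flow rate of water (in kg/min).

Heat released by hot stream: Q = 99.0 × 0.850 × (150 − 63.5) = 7279 kJ/min
Energy balance on cold side (adiabatic exchanger): Q = ṁ_c·Cp_c·(T_c,out − T_c,in)
ṁ_c = 7279 / [4.18 × (72.0 − 18.5)] = 32.549 kg/min

ṁ_c = 32.5 kg/min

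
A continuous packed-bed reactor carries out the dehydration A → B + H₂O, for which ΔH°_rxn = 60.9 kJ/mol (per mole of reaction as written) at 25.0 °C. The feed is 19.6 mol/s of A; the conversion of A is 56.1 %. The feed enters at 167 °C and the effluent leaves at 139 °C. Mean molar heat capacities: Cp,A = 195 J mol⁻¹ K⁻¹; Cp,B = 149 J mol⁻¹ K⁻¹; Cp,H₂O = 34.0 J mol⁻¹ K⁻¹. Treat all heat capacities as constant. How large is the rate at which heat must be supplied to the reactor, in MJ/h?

Extent of reaction ξ = 0.561 × 19.6 = 10.996 mol/s
Reaction term: ξ·ΔH°_rxn = 10.996 × 60.9 = 669.63 kJ/s
Sensible, feed 167→25 °C: -542.72 kJ/s
Outlet flows (mol/s): A 8.6044, B 10.996, H₂O 10.996
Sensible, products 25→139 °C: 420.67 kJ/s
Q = ΔH = 547.57 kJ/s = 547.57 kW
Heat supplied = 1971.3 MJ/h

Q_in = 1970 MJ/h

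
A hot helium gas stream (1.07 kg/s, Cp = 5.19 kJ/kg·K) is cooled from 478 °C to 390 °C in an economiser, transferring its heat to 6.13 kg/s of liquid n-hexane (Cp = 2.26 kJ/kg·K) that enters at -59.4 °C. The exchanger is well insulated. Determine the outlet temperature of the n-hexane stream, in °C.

T_c,out = -24.1 °C

Heat released by hot stream: Q = 1.07 × 5.19 × (478 − 390) = 488.69 kJ/s
Energy balance on cold side (adiabatic exchanger): Q = ṁ_c·Cp_c·(T_c,out − T_c,in)
T_c,out = -59.4 + 488.69/(6.13 × 2.26) = -24.125 °C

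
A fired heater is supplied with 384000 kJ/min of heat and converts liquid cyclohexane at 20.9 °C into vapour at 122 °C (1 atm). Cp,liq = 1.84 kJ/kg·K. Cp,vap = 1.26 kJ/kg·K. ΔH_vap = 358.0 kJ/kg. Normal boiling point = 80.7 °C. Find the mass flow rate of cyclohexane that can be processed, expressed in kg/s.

Δh = 1.84×(80.7−20.9) + 358.0 + 1.26×(122−80.7) = 520.07 kJ/kg
Q = 384000 kJ/min = 6400 kJ/s = 6400 kJ/s
ṁ = Q/Δh = 6400 / 520.07 = 12.306 kg/s

ṁ = 12.3 kg/s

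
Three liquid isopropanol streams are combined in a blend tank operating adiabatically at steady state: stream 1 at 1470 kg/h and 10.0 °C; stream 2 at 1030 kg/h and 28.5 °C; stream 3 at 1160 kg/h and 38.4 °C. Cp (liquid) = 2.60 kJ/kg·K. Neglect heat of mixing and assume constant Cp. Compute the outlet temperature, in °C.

T_out = 24.2 °C

No heat crosses the boundary, so H_out = H_in.
T_out = Σ ṁᵢCp,ᵢTᵢ / Σ ṁᵢCp,ᵢ
      = 230360 / 9516 = 24.207 °C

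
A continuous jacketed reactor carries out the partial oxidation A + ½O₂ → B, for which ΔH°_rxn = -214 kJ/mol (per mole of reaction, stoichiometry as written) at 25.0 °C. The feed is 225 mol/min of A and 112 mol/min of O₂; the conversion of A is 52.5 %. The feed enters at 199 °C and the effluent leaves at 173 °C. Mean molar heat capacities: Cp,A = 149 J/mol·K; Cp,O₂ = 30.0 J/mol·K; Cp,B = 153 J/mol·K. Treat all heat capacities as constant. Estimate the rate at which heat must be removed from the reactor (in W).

Extent of reaction ξ = 0.525 × 225 = 118.12 mol/min
Reaction term: ξ·ΔH°_rxn = 118.12 × -214 = -25279 kJ/min
Sensible, feed 199→25 °C: -6418 kJ/min
Outlet flows (mol/min): A 106.88, O₂ 52.938, B 118.12
Sensible, products 25→173 °C: 5266.7 kJ/min
Q = ΔH = -26430 kJ/min = -440.5 kW
Heat removed = 440500 W

Q_out = 441000 W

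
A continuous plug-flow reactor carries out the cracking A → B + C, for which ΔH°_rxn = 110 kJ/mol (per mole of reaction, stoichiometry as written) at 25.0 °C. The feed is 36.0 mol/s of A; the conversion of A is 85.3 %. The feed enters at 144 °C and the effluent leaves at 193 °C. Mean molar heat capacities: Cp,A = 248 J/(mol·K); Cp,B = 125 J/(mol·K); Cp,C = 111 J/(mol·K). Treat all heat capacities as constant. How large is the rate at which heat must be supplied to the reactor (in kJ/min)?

Extent of reaction ξ = 0.853 × 36.0 = 30.708 mol/s
Reaction term: ξ·ΔH°_rxn = 30.708 × 110 = 3377.9 kJ/s
Sensible, feed 144→25 °C: -1062.4 kJ/s
Outlet flows (mol/s): A 5.292, B 30.708, C 30.708
Sensible, products 25→193 °C: 1438 kJ/s
Q = ΔH = 3753.4 kJ/s = 3753.4 kW
Heat supplied = 225210 kJ/min

Q_in = 225000 kJ/min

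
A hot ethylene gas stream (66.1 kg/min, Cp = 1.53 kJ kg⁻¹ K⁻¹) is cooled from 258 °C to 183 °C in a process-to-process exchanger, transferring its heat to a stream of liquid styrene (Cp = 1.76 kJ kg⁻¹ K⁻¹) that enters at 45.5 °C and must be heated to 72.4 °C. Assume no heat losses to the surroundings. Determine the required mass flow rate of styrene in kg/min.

Heat released by hot stream: Q = 66.1 × 1.53 × (258 − 183) = 7585 kJ/min
Energy balance on cold side (adiabatic exchanger): Q = ṁ_c·Cp_c·(T_c,out − T_c,in)
ṁ_c = 7585 / [1.76 × (72.4 − 45.5)] = 160.21 kg/min

ṁ_c = 160 kg/min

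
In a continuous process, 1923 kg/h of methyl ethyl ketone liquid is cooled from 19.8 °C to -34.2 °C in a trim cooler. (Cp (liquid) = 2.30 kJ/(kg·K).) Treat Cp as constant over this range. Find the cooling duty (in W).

Q = ṁ·Cp·ΔT = 1923 × 2.30 × (-34.2 − 19.8) = -238840 kJ/h
Converting: 238840 / 3600 s = 66.343 kW
Cooling duty = 66343 W

Q_c = 66300 W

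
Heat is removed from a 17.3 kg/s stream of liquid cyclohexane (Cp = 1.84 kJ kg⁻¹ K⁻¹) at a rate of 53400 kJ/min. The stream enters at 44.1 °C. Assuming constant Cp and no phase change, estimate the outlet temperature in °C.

T_out = 16.1 °C

Q = 53400 kJ/min = 890 kJ/s
ΔT = Q/(ṁ·Cp) = 890/(17.3×1.84) = 27.959 K
T_out = 44.1 − 27.959 = 16.141 °C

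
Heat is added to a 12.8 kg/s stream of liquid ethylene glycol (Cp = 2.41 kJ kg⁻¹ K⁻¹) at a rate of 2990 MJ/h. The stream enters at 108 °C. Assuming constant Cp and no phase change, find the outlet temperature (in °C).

Q = 2990 MJ/h = 830.56 kJ/s
ΔT = Q/(ṁ·Cp) = 830.56/(12.8×2.41) = 26.924 K
T_out = 108 + 26.924 = 134.92 °C

T_out = 135 °C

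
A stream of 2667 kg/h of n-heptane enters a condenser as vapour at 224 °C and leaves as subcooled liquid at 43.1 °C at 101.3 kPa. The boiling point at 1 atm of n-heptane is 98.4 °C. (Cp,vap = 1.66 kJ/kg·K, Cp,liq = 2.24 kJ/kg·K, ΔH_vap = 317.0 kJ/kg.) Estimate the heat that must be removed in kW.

Q_c = 481 kW

vapour 224→98.4 °C: -208.5 kJ/kg
condensation at 98.4 °C: -317 kJ/kg
liquid 98.4→43.1 °C: -123.87 kJ/kg
Δh = -208.5 + -317 + -123.87 = -649.37 kJ/kg
Q = ṁ·Δh = 2667 kg/h × -649.37 kJ/kg = -1.7319e+06 kJ/h
|Q| = 481.07 kW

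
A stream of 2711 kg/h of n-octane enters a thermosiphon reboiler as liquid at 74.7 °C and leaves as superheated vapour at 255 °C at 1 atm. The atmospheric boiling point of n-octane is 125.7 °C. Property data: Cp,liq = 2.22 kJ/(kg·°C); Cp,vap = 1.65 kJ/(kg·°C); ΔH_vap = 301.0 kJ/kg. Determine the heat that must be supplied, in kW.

liquid 74.7→125.7 °C: 113.22 kJ/kg
vaporisation at 125.7 °C: 301 kJ/kg
vapour 125.7→255 °C: 213.34 kJ/kg
Δh = 113.22 + 301 + 213.34 = 627.57 kJ/kg
Q = ṁ·Δh = 2711 kg/h × 627.57 kJ/kg = 1.7013e+06 kJ/h
|Q| = 472.59 kW

Q = 473 kW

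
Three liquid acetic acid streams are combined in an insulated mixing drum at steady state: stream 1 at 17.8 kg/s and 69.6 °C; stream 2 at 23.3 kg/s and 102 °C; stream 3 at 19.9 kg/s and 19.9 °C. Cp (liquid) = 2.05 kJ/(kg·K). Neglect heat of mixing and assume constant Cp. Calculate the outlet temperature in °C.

Adiabatic, steady state ⇒ Σ ṁᵢCp,ᵢ(T_out − Tᵢ) = 0
T_out = Σ ṁᵢCp,ᵢTᵢ / Σ ṁᵢCp,ᵢ
      = 8223.6 / 125.05 = 65.762 °C

T_out = 65.8 °C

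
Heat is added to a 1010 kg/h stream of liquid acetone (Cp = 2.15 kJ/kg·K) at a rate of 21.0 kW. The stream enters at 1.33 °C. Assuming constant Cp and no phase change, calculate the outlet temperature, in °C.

T_out = 36.1 °C

Q = 21.0 kW = 75600 kJ/h
ΔT = Q/(ṁ·Cp) = 75600/(1010×2.15) = 34.815 K
T_out = 1.33 + 34.815 = 36.145 °C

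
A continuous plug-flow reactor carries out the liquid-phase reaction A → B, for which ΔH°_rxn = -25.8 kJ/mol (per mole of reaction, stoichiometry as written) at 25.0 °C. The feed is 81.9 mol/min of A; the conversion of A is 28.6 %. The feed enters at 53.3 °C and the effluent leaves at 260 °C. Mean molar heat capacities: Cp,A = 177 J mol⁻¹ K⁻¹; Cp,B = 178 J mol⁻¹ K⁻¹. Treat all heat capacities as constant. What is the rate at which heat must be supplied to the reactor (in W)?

Q_in = 40000 W

Extent of reaction ξ = 0.286 × 81.9 = 23.423 mol/min
Reaction term: ξ·ΔH°_rxn = 23.423 × -25.8 = -604.32 kJ/min
Sensible, feed 53.3→25 °C: -410.25 kJ/min
Outlet flows (mol/min): A 58.477, B 23.423
Sensible, products 25→260 °C: 3412.1 kJ/min
Q = ΔH = 2397.6 kJ/min = 39.959 kW
Heat supplied = 39959 W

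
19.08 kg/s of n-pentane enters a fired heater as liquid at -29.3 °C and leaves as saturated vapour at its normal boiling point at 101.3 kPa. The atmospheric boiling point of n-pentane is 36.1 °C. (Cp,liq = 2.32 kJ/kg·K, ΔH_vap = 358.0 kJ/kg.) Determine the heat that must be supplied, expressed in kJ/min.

liquid -29.3→36.1 °C: 151.73 kJ/kg
vaporisation at 36.1 °C: 358 kJ/kg
Δh = 151.73 + 358 = 509.73 kJ/kg
Q = ṁ·Δh = 19.08 kg/s × 509.73 kJ/kg = 9725.6 kJ/s
|Q| = 9725.6 kW = 583540 kJ/min

Q = 584000 kJ/min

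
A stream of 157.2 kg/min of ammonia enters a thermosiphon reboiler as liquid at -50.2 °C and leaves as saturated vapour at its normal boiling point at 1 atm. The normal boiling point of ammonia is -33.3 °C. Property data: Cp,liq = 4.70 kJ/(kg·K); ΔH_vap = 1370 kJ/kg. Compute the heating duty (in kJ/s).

Q = 3800 kJ/s

liquid -50.2→-33.3 °C: 79.43 kJ/kg
vaporisation at -33.3 °C: 1370 kJ/kg
Δh = 79.43 + 1370 = 1449.4 kJ/kg
Q = ṁ·Δh = 157.2 kg/min × 1449.4 kJ/kg = 227850 kJ/min
|Q| = 3797.5 kW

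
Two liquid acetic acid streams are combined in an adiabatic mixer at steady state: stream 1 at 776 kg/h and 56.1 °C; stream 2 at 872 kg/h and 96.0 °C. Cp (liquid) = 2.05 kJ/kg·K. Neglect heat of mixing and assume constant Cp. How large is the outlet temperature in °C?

T_out = 77.2 °C

Adiabatic, steady state ⇒ Σ ṁᵢCp,ᵢ(T_out − Tᵢ) = 0
T_out = Σ ṁᵢCp,ᵢTᵢ / Σ ṁᵢCp,ᵢ
      = 260850 / 3378.4 = 77.212 °C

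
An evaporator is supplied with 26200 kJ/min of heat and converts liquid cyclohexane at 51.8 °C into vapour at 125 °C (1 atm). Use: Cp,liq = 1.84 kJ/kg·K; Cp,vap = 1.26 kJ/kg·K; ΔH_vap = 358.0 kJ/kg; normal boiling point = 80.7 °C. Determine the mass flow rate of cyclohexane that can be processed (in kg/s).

ṁ = 0.935 kg/s

Δh = 1.84×(80.7−51.8) + 358.0 + 1.26×(125−80.7) = 466.99 kJ/kg
Q = 26200 kJ/min = 436.67 kJ/s = 436.67 kJ/s
ṁ = Q/Δh = 436.67 / 466.99 = 0.93506 kg/s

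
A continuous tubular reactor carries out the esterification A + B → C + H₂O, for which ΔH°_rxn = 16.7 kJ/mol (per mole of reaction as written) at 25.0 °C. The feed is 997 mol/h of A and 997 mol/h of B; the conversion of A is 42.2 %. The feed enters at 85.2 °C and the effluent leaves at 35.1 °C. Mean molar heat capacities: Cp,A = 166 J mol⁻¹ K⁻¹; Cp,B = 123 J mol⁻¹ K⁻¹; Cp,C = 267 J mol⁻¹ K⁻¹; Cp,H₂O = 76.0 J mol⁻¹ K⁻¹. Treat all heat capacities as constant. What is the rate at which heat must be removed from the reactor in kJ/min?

Q_out = 120 kJ/min

Extent of reaction ξ = 0.422 × 997 = 420.73 mol/h
Reaction term: ξ·ΔH°_rxn = 420.73 × 16.7 = 7026.3 kJ/h
Sensible, feed 85.2→25 °C: -17346 kJ/h
Outlet flows (mol/h): A 576.27, B 576.27, C 420.73, H₂O 420.73
Sensible, products 25→35.1 °C: 3139.6 kJ/h
Q = ΔH = -7179.7 kJ/h = -1.9944 kW
Heat removed = 119.66 kJ/min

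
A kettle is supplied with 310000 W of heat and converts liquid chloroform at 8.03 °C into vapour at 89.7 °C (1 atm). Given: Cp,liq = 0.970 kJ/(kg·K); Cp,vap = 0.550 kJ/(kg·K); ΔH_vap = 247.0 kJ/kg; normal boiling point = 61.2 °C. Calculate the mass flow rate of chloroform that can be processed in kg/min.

Δh = 0.970×(61.2−8.03) + 247.0 + 0.550×(89.7−61.2) = 314.25 kJ/kg
Q = 310000 W = 310 kJ/s = 18600 kJ/min
ṁ = Q/Δh = 18600 / 314.25 = 59.189 kg/min

ṁ = 59.2 kg/min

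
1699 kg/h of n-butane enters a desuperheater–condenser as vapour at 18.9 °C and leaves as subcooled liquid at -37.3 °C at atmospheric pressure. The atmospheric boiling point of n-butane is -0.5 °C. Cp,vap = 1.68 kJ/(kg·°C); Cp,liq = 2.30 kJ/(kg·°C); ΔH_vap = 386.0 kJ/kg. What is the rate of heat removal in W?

vapour 18.9→-0.5 °C: -32.592 kJ/kg
condensation at -0.5 °C: -386 kJ/kg
liquid -0.5→-37.3 °C: -84.64 kJ/kg
Δh = -32.592 + -386 + -84.64 = -503.23 kJ/kg
Q = ṁ·Δh = 1699 kg/h × -503.23 kJ/kg = -854990 kJ/h
|Q| = 237.5 kW = 237500 W

Q_c = 237000 W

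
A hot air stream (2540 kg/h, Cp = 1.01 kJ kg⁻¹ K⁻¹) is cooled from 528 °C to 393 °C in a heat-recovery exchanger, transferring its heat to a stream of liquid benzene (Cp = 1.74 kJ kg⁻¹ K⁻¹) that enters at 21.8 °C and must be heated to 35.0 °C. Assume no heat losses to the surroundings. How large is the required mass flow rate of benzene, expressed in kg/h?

Heat released by hot stream: Q = 2540 × 1.01 × (528 − 393) = 346330 kJ/h
Energy balance on cold side (adiabatic exchanger): Q = ṁ_c·Cp_c·(T_c,out − T_c,in)
ṁ_c = 346330 / [1.74 × (35.0 − 21.8)] = 15079 kg/h

ṁ_c = 15100 kg/h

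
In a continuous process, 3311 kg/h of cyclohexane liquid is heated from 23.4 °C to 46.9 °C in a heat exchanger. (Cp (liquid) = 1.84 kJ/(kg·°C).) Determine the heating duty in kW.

Q = ṁ·Cp·ΔT = 3311 × 1.84 × (46.9 − 23.4) = 143170 kJ/h
Converting: 143170 / 3600 s = 39.769 kW

Q = 39.8 kW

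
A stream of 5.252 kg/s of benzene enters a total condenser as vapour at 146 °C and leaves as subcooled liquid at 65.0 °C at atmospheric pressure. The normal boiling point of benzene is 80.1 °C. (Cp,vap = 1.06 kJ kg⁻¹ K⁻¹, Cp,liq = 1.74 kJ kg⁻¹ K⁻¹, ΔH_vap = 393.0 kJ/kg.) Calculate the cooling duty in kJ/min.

vapour 146→80.1 °C: -69.854 kJ/kg
condensation at 80.1 °C: -393 kJ/kg
liquid 80.1→65.0 °C: -26.274 kJ/kg
Δh = -69.854 + -393 + -26.274 = -489.13 kJ/kg
Q = ṁ·Δh = 5.252 kg/s × -489.13 kJ/kg = -2568.9 kJ/s
|Q| = 2568.9 kW = 154130 kJ/min

Q_c = 154000 kJ/min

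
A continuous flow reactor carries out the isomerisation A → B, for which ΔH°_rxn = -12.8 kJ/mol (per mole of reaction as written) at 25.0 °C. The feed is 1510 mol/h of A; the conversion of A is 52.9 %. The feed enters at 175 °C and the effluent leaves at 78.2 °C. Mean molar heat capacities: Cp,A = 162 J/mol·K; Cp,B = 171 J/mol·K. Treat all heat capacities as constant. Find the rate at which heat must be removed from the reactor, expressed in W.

Q_out = 9310 W

Extent of reaction ξ = 0.529 × 1510 = 798.79 mol/h
Reaction term: ξ·ΔH°_rxn = 798.79 × -12.8 = -10225 kJ/h
Sensible, feed 175→25 °C: -36693 kJ/h
Outlet flows (mol/h): A 711.21, B 798.79
Sensible, products 25→78.2 °C: 13396 kJ/h
Q = ΔH = -33521 kJ/h = -9.3115 kW
Heat removed = 9311.5 W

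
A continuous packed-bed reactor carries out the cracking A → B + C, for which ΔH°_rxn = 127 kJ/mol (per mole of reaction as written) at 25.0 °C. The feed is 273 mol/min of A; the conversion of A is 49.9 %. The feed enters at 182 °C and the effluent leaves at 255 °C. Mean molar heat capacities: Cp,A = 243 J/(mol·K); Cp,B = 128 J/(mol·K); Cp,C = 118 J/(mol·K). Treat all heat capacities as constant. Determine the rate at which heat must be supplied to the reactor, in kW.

Extent of reaction ξ = 0.499 × 273 = 136.23 mol/min
Reaction term: ξ·ΔH°_rxn = 136.23 × 127 = 17301 kJ/min
Sensible, feed 182→25 °C: -10415 kJ/min
Outlet flows (mol/min): A 136.77, B 136.23, C 136.23
Sensible, products 25→255 °C: 15352 kJ/min
Q = ΔH = 22238 kJ/min = 370.63 kW
Heat supplied = 370.63 kW

Q_in = 371 kW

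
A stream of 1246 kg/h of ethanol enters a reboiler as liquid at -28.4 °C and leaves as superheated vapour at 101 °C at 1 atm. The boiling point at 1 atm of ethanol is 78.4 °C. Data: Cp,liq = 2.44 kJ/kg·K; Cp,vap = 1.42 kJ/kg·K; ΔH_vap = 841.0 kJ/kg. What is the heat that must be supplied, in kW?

Q = 392 kW

liquid -28.4→78.4 °C: 260.59 kJ/kg
vaporisation at 78.4 °C: 841 kJ/kg
vapour 78.4→101 °C: 32.092 kJ/kg
Δh = 260.59 + 841 + 32.092 = 1133.7 kJ/kg
Q = ṁ·Δh = 1246 kg/h × 1133.7 kJ/kg = 1.4126e+06 kJ/h
|Q| = 392.38 kW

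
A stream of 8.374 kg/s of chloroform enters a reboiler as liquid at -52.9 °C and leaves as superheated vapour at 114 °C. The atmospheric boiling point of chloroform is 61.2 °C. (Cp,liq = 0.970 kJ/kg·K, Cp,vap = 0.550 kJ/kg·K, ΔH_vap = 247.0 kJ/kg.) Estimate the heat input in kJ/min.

liquid -52.9→61.2 °C: 110.68 kJ/kg
vaporisation at 61.2 °C: 247 kJ/kg
vapour 61.2→114 °C: 29.04 kJ/kg
Δh = 110.68 + 247 + 29.04 = 386.72 kJ/kg
Q = ṁ·Δh = 8.374 kg/s × 386.72 kJ/kg = 3238.4 kJ/s
|Q| = 3238.4 kW = 194300 kJ/min

Q = 194000 kJ/min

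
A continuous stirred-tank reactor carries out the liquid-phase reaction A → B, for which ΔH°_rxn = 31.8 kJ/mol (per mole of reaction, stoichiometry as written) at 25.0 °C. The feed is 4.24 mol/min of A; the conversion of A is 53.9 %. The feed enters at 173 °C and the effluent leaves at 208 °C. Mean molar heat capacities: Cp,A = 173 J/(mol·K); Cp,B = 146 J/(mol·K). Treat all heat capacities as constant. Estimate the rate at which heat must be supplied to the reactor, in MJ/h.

Q_in = 5.22 MJ/h

Extent of reaction ξ = 0.539 × 4.24 = 2.2854 mol/min
Reaction term: ξ·ΔH°_rxn = 2.2854 × 31.8 = 72.674 kJ/min
Sensible, feed 173→25 °C: -108.56 kJ/min
Outlet flows (mol/min): A 1.9546, B 2.2854
Sensible, products 25→208 °C: 122.94 kJ/min
Q = ΔH = 87.056 kJ/min = 1.4509 kW
Heat supplied = 5.2233 MJ/h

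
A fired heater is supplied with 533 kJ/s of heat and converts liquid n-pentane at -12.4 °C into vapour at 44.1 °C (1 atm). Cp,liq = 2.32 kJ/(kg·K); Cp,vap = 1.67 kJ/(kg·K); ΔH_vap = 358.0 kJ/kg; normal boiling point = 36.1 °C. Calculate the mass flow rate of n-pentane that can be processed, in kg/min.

ṁ = 66.1 kg/min

Δh = 2.32×(36.1−-12.4) + 358.0 + 1.67×(44.1−36.1) = 483.88 kJ/kg
Q = 533 kJ/s = 533 kJ/s = 31980 kJ/min
ṁ = Q/Δh = 31980 / 483.88 = 66.091 kg/min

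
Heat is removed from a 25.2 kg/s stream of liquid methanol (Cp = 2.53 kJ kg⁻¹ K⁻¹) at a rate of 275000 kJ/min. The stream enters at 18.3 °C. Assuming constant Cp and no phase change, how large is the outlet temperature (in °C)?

T_out = -53.6 °C

Q = 275000 kJ/min = 4583.3 kJ/s
ΔT = Q/(ṁ·Cp) = 4583.3/(25.2×2.53) = 71.889 K
T_out = 18.3 − 71.889 = -53.589 °C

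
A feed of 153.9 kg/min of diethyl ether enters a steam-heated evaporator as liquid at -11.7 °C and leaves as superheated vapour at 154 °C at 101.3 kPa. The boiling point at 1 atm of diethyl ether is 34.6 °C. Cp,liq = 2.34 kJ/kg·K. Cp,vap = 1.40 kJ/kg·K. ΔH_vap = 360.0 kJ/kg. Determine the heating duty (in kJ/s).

Q = 1630 kJ/s

liquid -11.7→34.6 °C: 108.34 kJ/kg
vaporisation at 34.6 °C: 360 kJ/kg
vapour 34.6→154 °C: 167.16 kJ/kg
Δh = 108.34 + 360 + 167.16 = 635.5 kJ/kg
Q = ṁ·Δh = 153.9 kg/min × 635.5 kJ/kg = 97804 kJ/min
|Q| = 1630.1 kW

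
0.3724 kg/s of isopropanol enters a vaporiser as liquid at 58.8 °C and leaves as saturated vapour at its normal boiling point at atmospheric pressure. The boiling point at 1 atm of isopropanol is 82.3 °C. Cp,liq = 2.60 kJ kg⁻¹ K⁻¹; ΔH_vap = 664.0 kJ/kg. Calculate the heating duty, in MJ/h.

Q = 972 MJ/h

liquid 58.8→82.3 °C: 61.1 kJ/kg
vaporisation at 82.3 °C: 664 kJ/kg
Δh = 61.1 + 664 = 725.1 kJ/kg
Q = ṁ·Δh = 0.3724 kg/s × 725.1 kJ/kg = 270.03 kJ/s
|Q| = 270.03 kW = 972.1 MJ/h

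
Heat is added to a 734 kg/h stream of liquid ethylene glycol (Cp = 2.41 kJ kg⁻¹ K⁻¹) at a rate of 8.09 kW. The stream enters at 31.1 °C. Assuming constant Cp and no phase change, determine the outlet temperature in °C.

Q = 8.09 kW = 29124 kJ/h
ΔT = Q/(ṁ·Cp) = 29124/(734×2.41) = 16.464 K
T_out = 31.1 + 16.464 = 47.564 °C

T_out = 47.6 °C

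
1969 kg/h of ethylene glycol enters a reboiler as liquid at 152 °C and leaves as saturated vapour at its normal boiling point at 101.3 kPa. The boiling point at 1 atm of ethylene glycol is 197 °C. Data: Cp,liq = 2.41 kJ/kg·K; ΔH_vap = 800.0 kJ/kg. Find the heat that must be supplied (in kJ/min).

liquid 152→197 °C: 108.45 kJ/kg
vaporisation at 197 °C: 800 kJ/kg
Δh = 108.45 + 800 = 908.45 kJ/kg
Q = ṁ·Δh = 1969 kg/h × 908.45 kJ/kg = 1.7887e+06 kJ/h
|Q| = 496.87 kW = 29812 kJ/min

Q = 29800 kJ/min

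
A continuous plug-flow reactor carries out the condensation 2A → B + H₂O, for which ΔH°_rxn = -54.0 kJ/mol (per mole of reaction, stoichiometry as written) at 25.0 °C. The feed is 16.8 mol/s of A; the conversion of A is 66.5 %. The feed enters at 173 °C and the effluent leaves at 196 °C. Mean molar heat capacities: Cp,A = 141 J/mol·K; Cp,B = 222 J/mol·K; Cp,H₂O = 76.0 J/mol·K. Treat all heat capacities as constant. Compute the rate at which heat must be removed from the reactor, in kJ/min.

Extent of reaction ξ = 0.665 × 16.8 / 2 = 5.586 mol/s
Reaction term: ξ·ΔH°_rxn = 5.586 × -54.0 = -301.64 kJ/s
Sensible, feed 173→25 °C: -350.58 kJ/s
Outlet flows (mol/s): A 5.628, B 5.586, H₂O 5.586
Sensible, products 25→196 °C: 420.35 kJ/s
Q = ΔH = -231.88 kJ/s = -231.88 kW
Heat removed = 13913 kJ/min

Q_out = 13900 kJ/min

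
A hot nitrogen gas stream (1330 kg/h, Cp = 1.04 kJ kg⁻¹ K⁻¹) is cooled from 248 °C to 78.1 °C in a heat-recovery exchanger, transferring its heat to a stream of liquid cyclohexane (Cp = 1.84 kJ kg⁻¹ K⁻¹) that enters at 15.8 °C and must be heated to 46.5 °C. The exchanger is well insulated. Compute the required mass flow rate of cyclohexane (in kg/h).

Heat released by hot stream: Q = 1330 × 1.04 × (248 − 78.1) = 235010 kJ/h
Energy balance on cold side (adiabatic exchanger): Q = ṁ_c·Cp_c·(T_c,out − T_c,in)
ṁ_c = 235010 / [1.84 × (46.5 − 15.8)] = 4160.3 kg/h

ṁ_c = 4160 kg/h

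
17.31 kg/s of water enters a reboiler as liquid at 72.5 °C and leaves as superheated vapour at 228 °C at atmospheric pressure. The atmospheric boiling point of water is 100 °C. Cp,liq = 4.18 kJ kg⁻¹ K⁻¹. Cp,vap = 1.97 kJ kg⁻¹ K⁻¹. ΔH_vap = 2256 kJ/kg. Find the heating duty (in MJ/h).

Q = 163000 MJ/h

liquid 72.5→100 °C: 114.95 kJ/kg
vaporisation at 100 °C: 2256 kJ/kg
vapour 100→228 °C: 252.16 kJ/kg
Δh = 114.95 + 2256 + 252.16 = 2623.1 kJ/kg
Q = ṁ·Δh = 17.31 kg/s × 2623.1 kJ/kg = 45406 kJ/s
|Q| = 45406 kW = 163460 MJ/h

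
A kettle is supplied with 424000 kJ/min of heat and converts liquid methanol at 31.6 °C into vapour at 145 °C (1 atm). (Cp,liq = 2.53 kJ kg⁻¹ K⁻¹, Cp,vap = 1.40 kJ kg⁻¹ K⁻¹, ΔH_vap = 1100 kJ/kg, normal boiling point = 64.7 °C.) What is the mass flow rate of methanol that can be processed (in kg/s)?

ṁ = 5.45 kg/s

Δh = 2.53×(64.7−31.6) + 1100 + 1.40×(145−64.7) = 1296.2 kJ/kg
Q = 424000 kJ/min = 7066.7 kJ/s = 7066.7 kJ/s
ṁ = Q/Δh = 7066.7 / 1296.2 = 5.452 kg/s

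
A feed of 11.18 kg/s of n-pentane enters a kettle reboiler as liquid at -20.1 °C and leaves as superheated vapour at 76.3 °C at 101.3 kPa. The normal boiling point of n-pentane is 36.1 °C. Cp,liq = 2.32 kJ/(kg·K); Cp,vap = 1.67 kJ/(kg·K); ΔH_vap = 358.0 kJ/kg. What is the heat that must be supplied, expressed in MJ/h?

liquid -20.1→36.1 °C: 130.38 kJ/kg
vaporisation at 36.1 °C: 358 kJ/kg
vapour 36.1→76.3 °C: 67.134 kJ/kg
Δh = 130.38 + 358 + 67.134 = 555.52 kJ/kg
Q = ṁ·Δh = 11.18 kg/s × 555.52 kJ/kg = 6210.7 kJ/s
|Q| = 6210.7 kW = 22358 MJ/h

Q = 22400 MJ/h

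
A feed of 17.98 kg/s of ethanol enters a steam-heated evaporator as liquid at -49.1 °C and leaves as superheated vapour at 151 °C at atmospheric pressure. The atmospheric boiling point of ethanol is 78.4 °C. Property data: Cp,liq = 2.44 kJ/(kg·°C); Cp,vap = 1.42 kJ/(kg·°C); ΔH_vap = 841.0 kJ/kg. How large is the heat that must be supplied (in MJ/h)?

liquid -49.1→78.4 °C: 311.1 kJ/kg
vaporisation at 78.4 °C: 841 kJ/kg
vapour 78.4→151 °C: 103.09 kJ/kg
Δh = 311.1 + 841 + 103.09 = 1255.2 kJ/kg
Q = ṁ·Δh = 17.98 kg/s × 1255.2 kJ/kg = 22568 kJ/s
|Q| = 22568 kW = 81246 MJ/h

Q = 81200 MJ/h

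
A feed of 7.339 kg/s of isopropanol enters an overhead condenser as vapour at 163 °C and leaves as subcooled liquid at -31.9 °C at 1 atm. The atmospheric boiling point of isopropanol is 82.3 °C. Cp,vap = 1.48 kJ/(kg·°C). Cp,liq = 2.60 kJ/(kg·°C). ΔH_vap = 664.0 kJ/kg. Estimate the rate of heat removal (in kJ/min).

Q_c = 476000 kJ/min

vapour 163→82.3 °C: -119.44 kJ/kg
condensation at 82.3 °C: -664 kJ/kg
liquid 82.3→-31.9 °C: -296.92 kJ/kg
Δh = -119.44 + -664 + -296.92 = -1080.4 kJ/kg
Q = ṁ·Δh = 7.339 kg/s × -1080.4 kJ/kg = -7928.7 kJ/s
|Q| = 7928.7 kW = 475720 kJ/min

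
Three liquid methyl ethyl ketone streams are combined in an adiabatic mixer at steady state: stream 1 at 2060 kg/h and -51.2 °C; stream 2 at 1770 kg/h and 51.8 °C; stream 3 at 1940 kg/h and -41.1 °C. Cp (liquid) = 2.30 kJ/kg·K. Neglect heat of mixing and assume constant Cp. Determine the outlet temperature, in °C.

T_out = -16.2 °C

No heat crosses the boundary, so H_out = H_in.
T_out = Σ ṁᵢCp,ᵢTᵢ / Σ ṁᵢCp,ᵢ
      = -215100 / 13271 = -16.208 °C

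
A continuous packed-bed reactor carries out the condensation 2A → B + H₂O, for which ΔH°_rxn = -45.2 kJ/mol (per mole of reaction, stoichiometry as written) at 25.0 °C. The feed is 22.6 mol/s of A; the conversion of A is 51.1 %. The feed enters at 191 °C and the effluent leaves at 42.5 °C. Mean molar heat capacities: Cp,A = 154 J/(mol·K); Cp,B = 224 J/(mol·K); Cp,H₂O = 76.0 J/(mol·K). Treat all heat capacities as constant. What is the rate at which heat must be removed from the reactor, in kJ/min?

Extent of reaction ξ = 0.511 × 22.6 / 2 = 5.7743 mol/s
Reaction term: ξ·ΔH°_rxn = 5.7743 × -45.2 = -261 kJ/s
Sensible, feed 191→25 °C: -577.75 kJ/s
Outlet flows (mol/s): A 11.051, B 5.7743, H₂O 5.7743
Sensible, products 25→42.5 °C: 60.099 kJ/s
Q = ΔH = -778.65 kJ/s = -778.65 kW
Heat removed = 46719 kJ/min

Q_out = 46700 kJ/min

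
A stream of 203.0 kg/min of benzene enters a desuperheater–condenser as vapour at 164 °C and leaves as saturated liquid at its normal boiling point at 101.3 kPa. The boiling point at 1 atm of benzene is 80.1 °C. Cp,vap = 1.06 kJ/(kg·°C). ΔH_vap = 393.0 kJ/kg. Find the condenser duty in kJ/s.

Q_c = 1630 kJ/s

vapour 164→80.1 °C: -88.934 kJ/kg
condensation at 80.1 °C: -393 kJ/kg
Δh = -88.934 + -393 = -481.93 kJ/kg
Q = ṁ·Δh = 203.0 kg/min × -481.93 kJ/kg = -97833 kJ/min
|Q| = 1630.5 kW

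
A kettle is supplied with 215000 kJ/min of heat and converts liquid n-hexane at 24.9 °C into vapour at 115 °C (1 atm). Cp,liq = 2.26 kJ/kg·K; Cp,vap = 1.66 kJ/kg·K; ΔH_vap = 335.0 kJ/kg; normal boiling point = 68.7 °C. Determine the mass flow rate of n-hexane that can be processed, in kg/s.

ṁ = 7.01 kg/s

Δh = 2.26×(68.7−24.9) + 335.0 + 1.66×(115−68.7) = 510.85 kJ/kg
Q = 215000 kJ/min = 3583.3 kJ/s = 3583.3 kJ/s
ṁ = Q/Δh = 3583.3 / 510.85 = 7.0145 kg/s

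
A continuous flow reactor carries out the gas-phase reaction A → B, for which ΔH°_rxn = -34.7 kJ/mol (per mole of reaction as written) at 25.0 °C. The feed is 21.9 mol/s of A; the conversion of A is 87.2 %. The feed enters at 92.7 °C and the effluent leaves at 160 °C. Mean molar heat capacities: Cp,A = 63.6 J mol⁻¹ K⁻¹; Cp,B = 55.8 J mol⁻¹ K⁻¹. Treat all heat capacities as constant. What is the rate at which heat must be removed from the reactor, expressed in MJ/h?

Extent of reaction ξ = 0.872 × 21.9 = 19.097 mol/s
Reaction term: ξ·ΔH°_rxn = 19.097 × -34.7 = -662.66 kJ/s
Sensible, feed 92.7→25 °C: -94.295 kJ/s
Outlet flows (mol/s): A 2.8032, B 19.097
Sensible, products 25→160 °C: 167.92 kJ/s
Q = ΔH = -589.03 kJ/s = -589.03 kW
Heat removed = 2120.5 MJ/h

Q_out = 2120 MJ/h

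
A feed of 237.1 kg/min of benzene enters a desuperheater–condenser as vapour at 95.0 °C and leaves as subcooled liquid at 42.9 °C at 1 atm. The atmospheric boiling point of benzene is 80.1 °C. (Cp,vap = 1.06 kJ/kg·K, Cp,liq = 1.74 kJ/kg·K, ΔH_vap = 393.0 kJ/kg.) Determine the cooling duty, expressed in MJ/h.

Q_c = 6740 MJ/h

vapour 95.0→80.1 °C: -15.794 kJ/kg
condensation at 80.1 °C: -393 kJ/kg
liquid 80.1→42.9 °C: -64.728 kJ/kg
Δh = -15.794 + -393 + -64.728 = -473.52 kJ/kg
Q = ṁ·Δh = 237.1 kg/min × -473.52 kJ/kg = -112270 kJ/min
|Q| = 1871.2 kW = 6736.3 MJ/h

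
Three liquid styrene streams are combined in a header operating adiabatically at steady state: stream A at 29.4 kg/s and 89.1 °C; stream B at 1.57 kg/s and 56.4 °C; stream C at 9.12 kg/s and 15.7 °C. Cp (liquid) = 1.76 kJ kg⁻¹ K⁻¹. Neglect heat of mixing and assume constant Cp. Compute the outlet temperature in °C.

T_out = 71.1 °C

Adiabatic, steady state ⇒ Σ ṁᵢCp,ᵢ(T_out − Tᵢ) = 0
T_out = Σ ṁᵢCp,ᵢTᵢ / Σ ṁᵢCp,ᵢ
      = 5018.2 / 70.558 = 71.122 °C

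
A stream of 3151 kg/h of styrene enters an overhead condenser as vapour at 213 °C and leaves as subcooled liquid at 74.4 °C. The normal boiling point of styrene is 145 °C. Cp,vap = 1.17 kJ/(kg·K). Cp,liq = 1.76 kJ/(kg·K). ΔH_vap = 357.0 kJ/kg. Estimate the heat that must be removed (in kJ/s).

vapour 213→145 °C: -79.56 kJ/kg
condensation at 145 °C: -357 kJ/kg
liquid 145→74.4 °C: -124.26 kJ/kg
Δh = -79.56 + -357 + -124.26 = -560.82 kJ/kg
Q = ṁ·Δh = 3151 kg/h × -560.82 kJ/kg = -1.7671e+06 kJ/h
|Q| = 490.87 kW

Q_c = 491 kJ/s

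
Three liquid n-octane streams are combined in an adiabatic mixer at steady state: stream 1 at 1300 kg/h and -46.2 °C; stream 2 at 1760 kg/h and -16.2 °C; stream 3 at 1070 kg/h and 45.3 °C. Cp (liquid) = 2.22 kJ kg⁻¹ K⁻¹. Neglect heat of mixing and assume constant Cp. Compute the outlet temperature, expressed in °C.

No heat crosses the boundary, so H_out = H_in.
Σ ṁᵢCp,ᵢTᵢ = 1300×2.22×-46.2 + 1760×2.22×-16.2 + 1070×2.22×45.3 = -89024
Σ ṁᵢCp,ᵢ = 1300×2.22 + 1760×2.22 + 1070×2.22 = 9168.6
T_out = -89024 / 9168.6 = -9.7097 °C

T_out = -9.71 °C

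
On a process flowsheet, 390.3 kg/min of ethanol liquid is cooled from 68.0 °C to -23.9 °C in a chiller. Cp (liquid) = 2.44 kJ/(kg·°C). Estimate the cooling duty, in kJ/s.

Q_c = 1460 kJ/s

Q = ṁ·Cp·ΔT = 390.3 × 2.44 × (-23.9 − 68.0) = -87519 kJ/min
Converting: 87519 / 60 s = 1458.7 kW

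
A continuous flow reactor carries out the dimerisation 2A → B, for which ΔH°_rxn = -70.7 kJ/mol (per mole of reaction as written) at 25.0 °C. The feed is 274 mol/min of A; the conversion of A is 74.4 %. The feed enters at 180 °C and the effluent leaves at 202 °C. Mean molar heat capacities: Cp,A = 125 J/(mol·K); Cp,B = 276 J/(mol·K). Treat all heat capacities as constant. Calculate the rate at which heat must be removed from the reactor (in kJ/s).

Q_out = 99.7 kJ/s

Extent of reaction ξ = 0.744 × 274 / 2 = 101.93 mol/min
Reaction term: ξ·ΔH°_rxn = 101.93 × -70.7 = -7206.3 kJ/min
Sensible, feed 180→25 °C: -5308.8 kJ/min
Outlet flows (mol/min): A 70.144, B 101.93
Sensible, products 25→202 °C: 6531.3 kJ/min
Q = ΔH = -5983.7 kJ/min = -99.729 kW
Heat removed = 99.729 kJ/s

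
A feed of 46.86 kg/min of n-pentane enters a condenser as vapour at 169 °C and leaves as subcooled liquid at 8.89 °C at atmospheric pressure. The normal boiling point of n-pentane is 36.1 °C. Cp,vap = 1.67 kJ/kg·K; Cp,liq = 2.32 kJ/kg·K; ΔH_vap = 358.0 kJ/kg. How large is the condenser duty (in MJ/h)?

vapour 169→36.1 °C: -221.94 kJ/kg
condensation at 36.1 °C: -358 kJ/kg
liquid 36.1→8.89 °C: -63.127 kJ/kg
Δh = -221.94 + -358 + -63.127 = -643.07 kJ/kg
Q = ṁ·Δh = 46.86 kg/min × -643.07 kJ/kg = -30134 kJ/min
|Q| = 502.24 kW = 1808.1 MJ/h

Q_c = 1810 MJ/h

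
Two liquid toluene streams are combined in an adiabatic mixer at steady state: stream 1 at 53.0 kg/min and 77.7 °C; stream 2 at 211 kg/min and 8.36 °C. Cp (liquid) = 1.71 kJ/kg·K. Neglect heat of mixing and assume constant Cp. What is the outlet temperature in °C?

Adiabatic, steady state ⇒ Σ ṁᵢCp,ᵢ(T_out − Tᵢ) = 0
T_out = Σ ṁᵢCp,ᵢTᵢ / Σ ṁᵢCp,ᵢ
      = 10058 / 451.44 = 22.281 °C

T_out = 22.3 °C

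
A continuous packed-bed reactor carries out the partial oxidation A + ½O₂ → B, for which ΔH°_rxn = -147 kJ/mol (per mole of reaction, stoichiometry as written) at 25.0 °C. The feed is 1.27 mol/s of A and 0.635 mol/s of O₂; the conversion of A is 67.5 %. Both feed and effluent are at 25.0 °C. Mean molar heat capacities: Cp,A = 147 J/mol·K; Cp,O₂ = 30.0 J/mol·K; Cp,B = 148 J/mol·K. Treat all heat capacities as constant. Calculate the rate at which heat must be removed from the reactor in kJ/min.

Q_out = 7560 kJ/min

Extent of reaction ξ = 0.675 × 1.27 = 0.85725 mol/s
Reaction term: ξ·ΔH°_rxn = 0.85725 × -147 = -126.02 kJ/s
Q = ΔH = -126.02 kJ/s = -126.02 kW
Heat removed = 7560.9 kJ/min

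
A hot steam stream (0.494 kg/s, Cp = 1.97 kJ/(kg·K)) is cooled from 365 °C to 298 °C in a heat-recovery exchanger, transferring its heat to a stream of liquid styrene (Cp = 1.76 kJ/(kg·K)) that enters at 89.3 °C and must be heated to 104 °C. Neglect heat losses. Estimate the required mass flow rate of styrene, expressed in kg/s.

Heat released by hot stream: Q = 0.494 × 1.97 × (365 − 298) = 65.203 kJ/s
Energy balance on cold side (adiabatic exchanger): Q = ṁ_c·Cp_c·(T_c,out − T_c,in)
ṁ_c = 65.203 / [1.76 × (104 − 89.3)] = 2.5202 kg/s

ṁ_c = 2.52 kg/s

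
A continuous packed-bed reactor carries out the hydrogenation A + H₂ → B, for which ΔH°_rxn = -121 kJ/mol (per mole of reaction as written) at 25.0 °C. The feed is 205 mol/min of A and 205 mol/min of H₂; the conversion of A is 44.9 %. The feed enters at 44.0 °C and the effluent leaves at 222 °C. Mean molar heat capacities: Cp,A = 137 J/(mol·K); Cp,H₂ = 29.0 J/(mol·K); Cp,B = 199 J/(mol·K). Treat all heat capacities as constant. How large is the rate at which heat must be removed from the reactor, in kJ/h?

Q_out = 269000 kJ/h

Extent of reaction ξ = 0.449 × 205 = 92.045 mol/min
Reaction term: ξ·ΔH°_rxn = 92.045 × -121 = -11137 kJ/min
Sensible, feed 44.0→25 °C: -646.57 kJ/min
Outlet flows (mol/min): A 112.95, H₂ 112.95, B 92.045
Sensible, products 25→222 °C: 7302.3 kJ/min
Q = ΔH = -4481.7 kJ/min = -74.695 kW
Heat removed = 268900 kJ/h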